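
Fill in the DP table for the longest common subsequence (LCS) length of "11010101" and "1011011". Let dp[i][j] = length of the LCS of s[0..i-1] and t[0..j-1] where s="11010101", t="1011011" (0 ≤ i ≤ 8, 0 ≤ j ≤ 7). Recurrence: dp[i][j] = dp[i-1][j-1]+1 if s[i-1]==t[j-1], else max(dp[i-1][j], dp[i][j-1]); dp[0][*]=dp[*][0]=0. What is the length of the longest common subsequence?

   ''  1  0  1  1  0  1  1
''  0  0  0  0  0  0  0  0
 1  0  1  1  1  1  1  1  1
 1  0  1  1  2  2  2  2  2
 0  0  1  2  2  2  3  3  3
 1  0  1  2  3  3  3  4  4
 0  0  1  2  3  3  4  4  4
 1  0  1  2  3  4  4  5  5
 0  0  1  2  3  4  5  5  5
 1  0  1  2  3  4  5  6  6

6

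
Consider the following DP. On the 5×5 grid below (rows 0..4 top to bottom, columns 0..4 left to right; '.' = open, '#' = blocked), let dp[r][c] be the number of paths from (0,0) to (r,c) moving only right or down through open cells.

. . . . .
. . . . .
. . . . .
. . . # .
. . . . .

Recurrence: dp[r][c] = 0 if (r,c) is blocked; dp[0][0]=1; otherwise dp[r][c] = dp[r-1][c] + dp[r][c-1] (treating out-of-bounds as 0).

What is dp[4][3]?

r\c   0   1   2   3   4
  0   1   1   1   1   1
  1   1   2   3   4   5
  2   1   3   6  10  15
  3   1   4  10   0  15
  4   1   5  15  15  30

15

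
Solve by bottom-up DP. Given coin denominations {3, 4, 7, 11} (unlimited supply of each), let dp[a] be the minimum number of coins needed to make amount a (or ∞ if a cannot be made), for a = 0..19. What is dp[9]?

 a  0  1  2  3  4  5  6  7  8  9 10 11 12 13 14 15 16 17 18 19
dp  0  -  -  1  1  -  2  1  2  3  2  1  3  3  2  2  4  3  2  3
(- denotes ∞ / unreachable)

3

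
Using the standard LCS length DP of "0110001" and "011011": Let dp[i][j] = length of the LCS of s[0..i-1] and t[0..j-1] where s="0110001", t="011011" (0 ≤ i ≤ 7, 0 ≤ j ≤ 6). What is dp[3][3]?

3

   ''  0  1  1  0  1  1
''  0  0  0  0  0  0  0
 0  0  1  1  1  1  1  1
 1  0  1  2  2  2  2  2
 1  0  1  2  3  3  3  3
 0  0  1  2  3  4  4  4
 0  0  1  2  3  4  4  4
 0  0  1  2  3  4  4  4
 1  0  1  2  3  4  5  5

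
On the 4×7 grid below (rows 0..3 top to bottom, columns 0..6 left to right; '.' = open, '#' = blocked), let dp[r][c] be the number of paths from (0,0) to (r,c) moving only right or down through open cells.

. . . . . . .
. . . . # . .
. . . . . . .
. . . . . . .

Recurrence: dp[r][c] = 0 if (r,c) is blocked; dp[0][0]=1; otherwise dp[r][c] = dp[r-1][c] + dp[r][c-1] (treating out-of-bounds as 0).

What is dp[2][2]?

6

r\c   0   1   2   3   4   5   6
  0   1   1   1   1   1   1   1
  1   1   2   3   4   0   1   2
  2   1   3   6  10  10  11  13
  3   1   4  10  20  30  41  54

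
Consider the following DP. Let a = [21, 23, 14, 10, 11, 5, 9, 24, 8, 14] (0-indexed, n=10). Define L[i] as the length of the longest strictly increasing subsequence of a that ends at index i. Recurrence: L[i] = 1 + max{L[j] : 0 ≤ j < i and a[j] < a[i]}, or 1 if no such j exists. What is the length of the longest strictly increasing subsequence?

3

   i    0    1    2    3    4    5    6    7    8    9
a[i]   21   23   14   10   11    5    9   24    8   14
L[i]    1    2    1    1    2    1    2    3    2    3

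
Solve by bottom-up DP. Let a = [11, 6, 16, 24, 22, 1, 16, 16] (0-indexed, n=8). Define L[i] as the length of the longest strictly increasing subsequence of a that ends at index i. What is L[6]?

   i    0    1    2    3    4    5    6    7
a[i]   11    6   16   24   22    1   16   16
L[i]    1    1    2    3    3    1    2    2

2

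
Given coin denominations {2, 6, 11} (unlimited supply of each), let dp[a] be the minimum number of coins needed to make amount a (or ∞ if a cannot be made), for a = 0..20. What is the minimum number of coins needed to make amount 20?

 a  0  1  2  3  4  5  6  7  8  9 10 11 12 13 14 15 16 17 18 19 20
dp  0  -  1  -  2  -  1  -  2  -  3  1  2  2  3  3  4  2  3  3  4
(- denotes ∞ / unreachable)

4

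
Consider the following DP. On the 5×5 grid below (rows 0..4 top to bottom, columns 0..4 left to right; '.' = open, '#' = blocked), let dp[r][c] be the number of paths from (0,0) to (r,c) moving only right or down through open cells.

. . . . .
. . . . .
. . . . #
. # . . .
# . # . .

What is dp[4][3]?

r\c   0   1   2   3   4
  0   1   1   1   1   1
  1   1   2   3   4   5
  2   1   3   6  10   0
  3   1   0   6  16  16
  4   0   0   0  16  32

16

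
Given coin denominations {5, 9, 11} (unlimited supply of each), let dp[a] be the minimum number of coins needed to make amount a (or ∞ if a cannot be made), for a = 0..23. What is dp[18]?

 a  0  1  2  3  4  5  6  7  8  9 10 11 12 13 14 15 16 17 18 19 20 21 22 23
dp  0  -  -  -  -  1  -  -  -  1  2  1  -  -  2  3  2  -  2  3  2  3  2  3
(- denotes ∞ / unreachable)

2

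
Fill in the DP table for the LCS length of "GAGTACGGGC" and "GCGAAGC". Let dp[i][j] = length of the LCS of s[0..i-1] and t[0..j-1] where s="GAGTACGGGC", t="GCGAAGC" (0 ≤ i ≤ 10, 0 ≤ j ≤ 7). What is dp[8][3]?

3

   ''  G  C  G  A  A  G  C
''  0  0  0  0  0  0  0  0
 G  0  1  1  1  1  1  1  1
 A  0  1  1  1  2  2  2  2
 G  0  1  1  2  2  2  3  3
 T  0  1  1  2  2  2  3  3
 A  0  1  1  2  3  3  3  3
 C  0  1  2  2  3  3  3  4
 G  0  1  2  3  3  3  4  4
 G  0  1  2  3  3  3  4  4
 G  0  1  2  3  3  3  4  4
 C  0  1  2  3  3  3  4  5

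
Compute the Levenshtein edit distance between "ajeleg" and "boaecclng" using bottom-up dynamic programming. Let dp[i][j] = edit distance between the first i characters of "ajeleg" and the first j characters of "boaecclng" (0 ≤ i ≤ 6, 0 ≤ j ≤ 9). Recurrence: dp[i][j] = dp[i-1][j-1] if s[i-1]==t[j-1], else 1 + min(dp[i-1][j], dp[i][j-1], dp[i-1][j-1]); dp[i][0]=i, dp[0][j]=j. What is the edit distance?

6

   ''  b  o  a  e  c  c  l  n  g
''  0  1  2  3  4  5  6  7  8  9
 a  1  1  2  2  3  4  5  6  7  8
 j  2  2  2  3  3  4  5  6  7  8
 e  3  3  3  3  3  4  5  6  7  8
 l  4  4  4  4  4  4  5  5  6  7
 e  5  5  5  5  4  5  5  6  6  7
 g  6  6  6  6  5  5  6  6  7  6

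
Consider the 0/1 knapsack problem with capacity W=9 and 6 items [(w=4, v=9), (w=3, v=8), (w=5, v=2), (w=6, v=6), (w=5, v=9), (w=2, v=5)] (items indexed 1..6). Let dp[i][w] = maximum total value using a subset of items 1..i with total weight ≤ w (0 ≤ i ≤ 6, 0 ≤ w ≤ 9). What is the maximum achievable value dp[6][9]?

i\w   0   1   2   3   4   5   6   7   8   9
  0   0   0   0   0   0   0   0   0   0   0
  1   0   0   0   0   9   9   9   9   9   9
  2   0   0   0   8   9   9   9  17  17  17
  3   0   0   0   8   9   9   9  17  17  17
  4   0   0   0   8   9   9   9  17  17  17
  5   0   0   0   8   9   9   9  17  17  18
  6   0   0   5   8   9  13  14  17  17  22

22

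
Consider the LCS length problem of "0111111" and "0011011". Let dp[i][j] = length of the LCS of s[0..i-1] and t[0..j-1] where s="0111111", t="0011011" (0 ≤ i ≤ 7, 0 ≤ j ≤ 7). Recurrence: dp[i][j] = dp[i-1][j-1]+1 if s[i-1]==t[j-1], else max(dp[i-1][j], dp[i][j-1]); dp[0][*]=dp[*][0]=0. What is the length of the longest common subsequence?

   ''  0  0  1  1  0  1  1
''  0  0  0  0  0  0  0  0
 0  0  1  1  1  1  1  1  1
 1  0  1  1  2  2  2  2  2
 1  0  1  1  2  3  3  3  3
 1  0  1  1  2  3  3  4  4
 1  0  1  1  2  3  3  4  5
 1  0  1  1  2  3  3  4  5
 1  0  1  1  2  3  3  4  5

5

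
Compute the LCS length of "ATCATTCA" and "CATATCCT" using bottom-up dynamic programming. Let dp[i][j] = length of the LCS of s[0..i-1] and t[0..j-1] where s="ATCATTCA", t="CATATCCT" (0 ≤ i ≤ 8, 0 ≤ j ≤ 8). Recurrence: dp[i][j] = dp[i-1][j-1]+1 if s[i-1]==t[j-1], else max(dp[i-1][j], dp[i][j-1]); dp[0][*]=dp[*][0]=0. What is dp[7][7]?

   ''  C  A  T  A  T  C  C  T
''  0  0  0  0  0  0  0  0  0
 A  0  0  1  1  1  1  1  1  1
 T  0  0  1  2  2  2  2  2  2
 C  0  1  1  2  2  2  3  3  3
 A  0  1  2  2  3  3  3  3  3
 T  0  1  2  3  3  4  4  4  4
 T  0  1  2  3  3  4  4  4  5
 C  0  1  2  3  3  4  5  5  5
 A  0  1  2  3  4  4  5  5  5

5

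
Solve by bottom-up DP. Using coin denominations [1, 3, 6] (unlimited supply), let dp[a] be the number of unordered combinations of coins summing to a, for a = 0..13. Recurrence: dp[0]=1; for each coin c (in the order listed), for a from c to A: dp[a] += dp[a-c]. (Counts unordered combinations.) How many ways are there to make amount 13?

after  coin     0     1     2     3     4     5     6     7     8     9    10    11    12    13
          1     1     1     1     1     1     1     1     1     1     1     1     1     1     1
          3     1     1     1     2     2     2     3     3     3     4     4     4     5     5
          6     1     1     1     2     2     2     4     4     4     6     6     6     9     9

9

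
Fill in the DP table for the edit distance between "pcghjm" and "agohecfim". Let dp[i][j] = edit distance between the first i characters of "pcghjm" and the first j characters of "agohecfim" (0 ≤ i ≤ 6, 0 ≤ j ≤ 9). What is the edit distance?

   ''  a  g  o  h  e  c  f  i  m
''  0  1  2  3  4  5  6  7  8  9
 p  1  1  2  3  4  5  6  7  8  9
 c  2  2  2  3  4  5  5  6  7  8
 g  3  3  2  3  4  5  6  6  7  8
 h  4  4  3  3  3  4  5  6  7  8
 j  5  5  4  4  4  4  5  6  7  8
 m  6  6  5  5  5  5  5  6  7  7

7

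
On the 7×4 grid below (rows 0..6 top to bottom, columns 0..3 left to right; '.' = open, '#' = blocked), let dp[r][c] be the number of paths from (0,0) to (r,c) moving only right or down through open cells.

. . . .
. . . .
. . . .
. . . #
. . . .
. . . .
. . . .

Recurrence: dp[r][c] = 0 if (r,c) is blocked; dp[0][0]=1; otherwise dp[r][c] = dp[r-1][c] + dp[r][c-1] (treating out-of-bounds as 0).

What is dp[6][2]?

28

r\c   0   1   2   3
  0   1   1   1   1
  1   1   2   3   4
  2   1   3   6  10
  3   1   4  10   0
  4   1   5  15  15
  5   1   6  21  36
  6   1   7  28  64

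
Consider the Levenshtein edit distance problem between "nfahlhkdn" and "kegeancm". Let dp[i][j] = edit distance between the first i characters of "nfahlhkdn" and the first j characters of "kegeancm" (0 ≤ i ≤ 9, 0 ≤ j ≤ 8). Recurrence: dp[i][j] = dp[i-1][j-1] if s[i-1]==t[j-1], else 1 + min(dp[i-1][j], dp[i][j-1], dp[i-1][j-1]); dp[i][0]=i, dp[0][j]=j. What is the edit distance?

9

   ''  k  e  g  e  a  n  c  m
''  0  1  2  3  4  5  6  7  8
 n  1  1  2  3  4  5  5  6  7
 f  2  2  2  3  4  5  6  6  7
 a  3  3  3  3  4  4  5  6  7
 h  4  4  4  4  4  5  5  6  7
 l  5  5  5  5  5  5  6  6  7
 h  6  6  6  6  6  6  6  7  7
 k  7  6  7  7  7  7  7  7  8
 d  8  7  7  8  8  8  8  8  8
 n  9  8  8  8  9  9  8  9  9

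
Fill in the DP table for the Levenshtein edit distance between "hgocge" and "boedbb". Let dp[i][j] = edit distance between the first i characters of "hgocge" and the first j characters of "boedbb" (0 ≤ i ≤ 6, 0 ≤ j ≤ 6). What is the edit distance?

   ''  b  o  e  d  b  b
''  0  1  2  3  4  5  6
 h  1  1  2  3  4  5  6
 g  2  2  2  3  4  5  6
 o  3  3  2  3  4  5  6
 c  4  4  3  3  4  5  6
 g  5  5  4  4  4  5  6
 e  6  6  5  4  5  5  6

6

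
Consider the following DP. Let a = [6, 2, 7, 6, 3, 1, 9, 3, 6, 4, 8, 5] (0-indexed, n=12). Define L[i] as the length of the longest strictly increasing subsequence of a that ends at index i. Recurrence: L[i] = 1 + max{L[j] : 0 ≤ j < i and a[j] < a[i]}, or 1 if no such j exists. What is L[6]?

3

   i    0    1    2    3    4    5    6    7    8    9   10   11
a[i]    6    2    7    6    3    1    9    3    6    4    8    5
L[i]    1    1    2    2    2    1    3    2    3    3    4    4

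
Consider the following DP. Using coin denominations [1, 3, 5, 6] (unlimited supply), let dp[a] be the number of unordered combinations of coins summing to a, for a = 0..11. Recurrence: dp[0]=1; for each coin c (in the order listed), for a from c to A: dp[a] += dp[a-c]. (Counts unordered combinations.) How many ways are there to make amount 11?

after  coin     0     1     2     3     4     5     6     7     8     9    10    11
          1     1     1     1     1     1     1     1     1     1     1     1     1
          3     1     1     1     2     2     2     3     3     3     4     4     4
          5     1     1     1     2     2     3     4     4     5     6     7     8
          6     1     1     1     2     2     3     5     5     6     8     9    11

11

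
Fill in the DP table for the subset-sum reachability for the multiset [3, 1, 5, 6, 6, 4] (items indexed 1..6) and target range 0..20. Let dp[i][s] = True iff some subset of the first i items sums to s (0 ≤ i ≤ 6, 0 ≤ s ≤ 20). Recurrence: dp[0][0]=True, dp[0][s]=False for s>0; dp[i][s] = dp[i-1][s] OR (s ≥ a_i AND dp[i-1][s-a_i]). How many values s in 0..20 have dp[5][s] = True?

i\s   0   1   2   3   4   5   6   7   8   9  10  11  12  13  14  15  16  17  18  19  20
  0   T   F   F   F   F   F   F   F   F   F   F   F   F   F   F   F   F   F   F   F   F
  1   T   F   F   T   F   F   F   F   F   F   F   F   F   F   F   F   F   F   F   F   F
  2   T   T   F   T   T   F   F   F   F   F   F   F   F   F   F   F   F   F   F   F   F
  3   T   T   F   T   T   T   T   F   T   T   F   F   F   F   F   F   F   F   F   F   F
  4   T   T   F   T   T   T   T   T   T   T   T   T   T   F   T   T   F   F   F   F   F
  5   T   T   F   T   T   T   T   T   T   T   T   T   T   T   T   T   T   T   T   F   T
  6   T   T   F   T   T   T   T   T   T   T   T   T   T   T   T   T   T   T   T   T   T

19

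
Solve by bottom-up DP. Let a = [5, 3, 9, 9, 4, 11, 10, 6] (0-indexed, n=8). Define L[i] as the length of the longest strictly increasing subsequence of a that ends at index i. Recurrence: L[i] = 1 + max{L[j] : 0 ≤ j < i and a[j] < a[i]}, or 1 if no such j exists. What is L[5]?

3

   i    0    1    2    3    4    5    6    7
a[i]    5    3    9    9    4   11   10    6
L[i]    1    1    2    2    2    3    3    3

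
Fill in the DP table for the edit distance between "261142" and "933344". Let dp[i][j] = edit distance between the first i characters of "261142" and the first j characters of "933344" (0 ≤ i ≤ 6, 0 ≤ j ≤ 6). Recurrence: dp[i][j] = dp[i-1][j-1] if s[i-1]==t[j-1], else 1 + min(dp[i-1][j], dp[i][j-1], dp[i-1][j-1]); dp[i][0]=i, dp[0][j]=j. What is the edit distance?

   ''  9  3  3  3  4  4
''  0  1  2  3  4  5  6
 2  1  1  2  3  4  5  6
 6  2  2  2  3  4  5  6
 1  3  3  3  3  4  5  6
 1  4  4  4  4  4  5  6
 4  5  5  5  5  5  4  5
 2  6  6  6  6  6  5  5

5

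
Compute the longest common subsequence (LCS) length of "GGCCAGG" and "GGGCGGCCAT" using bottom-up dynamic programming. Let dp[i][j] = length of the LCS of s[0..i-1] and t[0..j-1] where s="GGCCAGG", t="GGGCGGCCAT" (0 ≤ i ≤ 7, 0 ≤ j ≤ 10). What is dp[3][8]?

3

   ''  G  G  G  C  G  G  C  C  A  T
''  0  0  0  0  0  0  0  0  0  0  0
 G  0  1  1  1  1  1  1  1  1  1  1
 G  0  1  2  2  2  2  2  2  2  2  2
 C  0  1  2  2  3  3  3  3  3  3  3
 C  0  1  2  2  3  3  3  4  4  4  4
 A  0  1  2  2  3  3  3  4  4  5  5
 G  0  1  2  3  3  4  4  4  4  5  5
 G  0  1  2  3  3  4  5  5  5  5  5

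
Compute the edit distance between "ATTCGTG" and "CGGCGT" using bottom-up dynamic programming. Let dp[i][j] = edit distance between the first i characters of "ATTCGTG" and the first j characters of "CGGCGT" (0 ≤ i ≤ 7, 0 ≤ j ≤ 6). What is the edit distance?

   ''  C  G  G  C  G  T
''  0  1  2  3  4  5  6
 A  1  1  2  3  4  5  6
 T  2  2  2  3  4  5  5
 T  3  3  3  3  4  5  5
 C  4  3  4  4  3  4  5
 G  5  4  3  4  4  3  4
 T  6  5  4  4  5  4  3
 G  7  6  5  4  5  5  4

4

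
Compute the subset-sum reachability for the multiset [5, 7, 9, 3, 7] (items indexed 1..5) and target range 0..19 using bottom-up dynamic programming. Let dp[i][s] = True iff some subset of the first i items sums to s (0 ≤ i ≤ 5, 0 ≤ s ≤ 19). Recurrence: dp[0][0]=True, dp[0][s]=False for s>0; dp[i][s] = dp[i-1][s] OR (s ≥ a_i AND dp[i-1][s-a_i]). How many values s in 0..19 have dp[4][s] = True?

i\s   0   1   2   3   4   5   6   7   8   9  10  11  12  13  14  15  16  17  18  19
  0   T   F   F   F   F   F   F   F   F   F   F   F   F   F   F   F   F   F   F   F
  1   T   F   F   F   F   T   F   F   F   F   F   F   F   F   F   F   F   F   F   F
  2   T   F   F   F   F   T   F   T   F   F   F   F   T   F   F   F   F   F   F   F
  3   T   F   F   F   F   T   F   T   F   T   F   F   T   F   T   F   T   F   F   F
  4   T   F   F   T   F   T   F   T   T   T   T   F   T   F   T   T   T   T   F   T
  5   T   F   F   T   F   T   F   T   T   T   T   F   T   F   T   T   T   T   F   T

13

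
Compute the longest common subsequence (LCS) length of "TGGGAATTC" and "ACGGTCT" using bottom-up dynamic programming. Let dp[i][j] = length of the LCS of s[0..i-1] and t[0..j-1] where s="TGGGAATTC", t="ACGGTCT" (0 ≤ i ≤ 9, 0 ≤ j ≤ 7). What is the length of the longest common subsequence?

4

   ''  A  C  G  G  T  C  T
''  0  0  0  0  0  0  0  0
 T  0  0  0  0  0  1  1  1
 G  0  0  0  1  1  1  1  1
 G  0  0  0  1  2  2  2  2
 G  0  0  0  1  2  2  2  2
 A  0  1  1  1  2  2  2  2
 A  0  1  1  1  2  2  2  2
 T  0  1  1  1  2  3  3  3
 T  0  1  1  1  2  3  3  4
 C  0  1  2  2  2  3  4  4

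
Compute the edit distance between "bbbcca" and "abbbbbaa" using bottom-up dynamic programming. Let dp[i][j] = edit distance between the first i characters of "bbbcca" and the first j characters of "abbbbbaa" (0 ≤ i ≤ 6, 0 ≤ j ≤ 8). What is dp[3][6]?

   ''  a  b  b  b  b  b  a  a
''  0  1  2  3  4  5  6  7  8
 b  1  1  1  2  3  4  5  6  7
 b  2  2  1  1  2  3  4  5  6
 b  3  3  2  1  1  2  3  4  5
 c  4  4  3  2  2  2  3  4  5
 c  5  5  4  3  3  3  3  4  5
 a  6  5  5  4  4  4  4  3  4

3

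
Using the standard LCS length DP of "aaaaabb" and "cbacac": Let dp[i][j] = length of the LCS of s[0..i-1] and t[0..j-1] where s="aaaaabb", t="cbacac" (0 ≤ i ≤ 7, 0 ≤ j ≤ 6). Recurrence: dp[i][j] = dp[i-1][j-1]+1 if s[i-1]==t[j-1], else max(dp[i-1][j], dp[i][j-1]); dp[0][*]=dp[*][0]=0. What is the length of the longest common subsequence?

2

   ''  c  b  a  c  a  c
''  0  0  0  0  0  0  0
 a  0  0  0  1  1  1  1
 a  0  0  0  1  1  2  2
 a  0  0  0  1  1  2  2
 a  0  0  0  1  1  2  2
 a  0  0  0  1  1  2  2
 b  0  0  1  1  1  2  2
 b  0  0  1  1  1  2  2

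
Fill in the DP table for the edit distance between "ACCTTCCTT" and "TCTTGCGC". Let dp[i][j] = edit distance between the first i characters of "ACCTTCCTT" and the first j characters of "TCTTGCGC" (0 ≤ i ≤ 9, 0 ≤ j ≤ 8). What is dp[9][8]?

   ''  T  C  T  T  G  C  G  C
''  0  1  2  3  4  5  6  7  8
 A  1  1  2  3  4  5  6  7  8
 C  2  2  1  2  3  4  5  6  7
 C  3  3  2  2  3  4  4  5  6
 T  4  3  3  2  2  3  4  5  6
 T  5  4  4  3  2  3  4  5  6
 C  6  5  4  4  3  3  3  4  5
 C  7  6  5  5  4  4  3  4  4
 T  8  7  6  5  5  5  4  4  5
 T  9  8  7  6  5  6  5  5  5

5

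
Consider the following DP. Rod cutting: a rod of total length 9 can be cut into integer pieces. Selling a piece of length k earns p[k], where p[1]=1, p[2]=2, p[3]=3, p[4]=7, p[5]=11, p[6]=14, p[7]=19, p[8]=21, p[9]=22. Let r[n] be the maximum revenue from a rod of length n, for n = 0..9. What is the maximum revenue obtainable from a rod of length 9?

22

   n    0    1    2    3    4    5    6    7    8    9
r[n]    0    1    2    3    7   11   14   19   21   22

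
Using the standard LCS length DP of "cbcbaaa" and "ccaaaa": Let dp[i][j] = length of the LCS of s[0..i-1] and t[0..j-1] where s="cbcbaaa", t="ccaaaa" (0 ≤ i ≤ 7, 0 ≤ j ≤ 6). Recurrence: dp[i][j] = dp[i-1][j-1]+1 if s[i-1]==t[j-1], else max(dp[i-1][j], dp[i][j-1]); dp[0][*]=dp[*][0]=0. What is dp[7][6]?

5

   ''  c  c  a  a  a  a
''  0  0  0  0  0  0  0
 c  0  1  1  1  1  1  1
 b  0  1  1  1  1  1  1
 c  0  1  2  2  2  2  2
 b  0  1  2  2  2  2  2
 a  0  1  2  3  3  3  3
 a  0  1  2  3  4  4  4
 a  0  1  2  3  4  5  5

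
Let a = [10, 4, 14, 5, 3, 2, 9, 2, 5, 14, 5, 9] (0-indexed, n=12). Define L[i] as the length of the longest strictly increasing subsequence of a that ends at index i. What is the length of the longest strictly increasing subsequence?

4

   i    0    1    2    3    4    5    6    7    8    9   10   11
a[i]   10    4   14    5    3    2    9    2    5   14    5    9
L[i]    1    1    2    2    1    1    3    1    2    4    2    3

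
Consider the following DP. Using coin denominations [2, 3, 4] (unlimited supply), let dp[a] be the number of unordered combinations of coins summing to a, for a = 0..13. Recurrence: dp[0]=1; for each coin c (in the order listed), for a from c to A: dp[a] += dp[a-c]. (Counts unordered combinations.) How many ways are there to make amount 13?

after  coin     0     1     2     3     4     5     6     7     8     9    10    11    12    13
          2     1     0     1     0     1     0     1     0     1     0     1     0     1     0
          3     1     0     1     1     1     1     2     1     2     2     2     2     3     2
          4     1     0     1     1     2     1     3     2     4     3     5     4     7     5

5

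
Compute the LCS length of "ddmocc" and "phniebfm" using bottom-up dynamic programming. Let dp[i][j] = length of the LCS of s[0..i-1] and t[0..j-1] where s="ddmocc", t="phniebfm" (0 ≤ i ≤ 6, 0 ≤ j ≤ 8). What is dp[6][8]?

   ''  p  h  n  i  e  b  f  m
''  0  0  0  0  0  0  0  0  0
 d  0  0  0  0  0  0  0  0  0
 d  0  0  0  0  0  0  0  0  0
 m  0  0  0  0  0  0  0  0  1
 o  0  0  0  0  0  0  0  0  1
 c  0  0  0  0  0  0  0  0  1
 c  0  0  0  0  0  0  0  0  1

1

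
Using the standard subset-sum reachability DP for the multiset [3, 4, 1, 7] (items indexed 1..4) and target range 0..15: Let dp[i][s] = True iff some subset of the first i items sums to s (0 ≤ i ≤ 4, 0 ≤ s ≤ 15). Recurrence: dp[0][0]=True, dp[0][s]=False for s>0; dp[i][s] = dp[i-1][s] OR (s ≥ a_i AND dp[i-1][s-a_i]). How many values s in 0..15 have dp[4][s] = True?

i\s   0   1   2   3   4   5   6   7   8   9  10  11  12  13  14  15
  0   T   F   F   F   F   F   F   F   F   F   F   F   F   F   F   F
  1   T   F   F   T   F   F   F   F   F   F   F   F   F   F   F   F
  2   T   F   F   T   T   F   F   T   F   F   F   F   F   F   F   F
  3   T   T   F   T   T   T   F   T   T   F   F   F   F   F   F   F
  4   T   T   F   T   T   T   F   T   T   F   T   T   T   F   T   T

12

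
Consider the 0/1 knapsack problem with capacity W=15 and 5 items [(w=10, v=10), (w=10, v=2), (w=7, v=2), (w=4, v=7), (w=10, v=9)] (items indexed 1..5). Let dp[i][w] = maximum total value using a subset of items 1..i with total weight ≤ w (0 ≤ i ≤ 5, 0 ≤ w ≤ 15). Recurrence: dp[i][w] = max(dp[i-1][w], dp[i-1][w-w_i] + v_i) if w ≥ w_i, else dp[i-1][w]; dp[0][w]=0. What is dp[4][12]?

10

i\w   0   1   2   3   4   5   6   7   8   9  10  11  12  13  14  15
  0   0   0   0   0   0   0   0   0   0   0   0   0   0   0   0   0
  1   0   0   0   0   0   0   0   0   0   0  10  10  10  10  10  10
  2   0   0   0   0   0   0   0   0   0   0  10  10  10  10  10  10
  3   0   0   0   0   0   0   0   2   2   2  10  10  10  10  10  10
  4   0   0   0   0   7   7   7   7   7   7  10  10  10  10  17  17
  5   0   0   0   0   7   7   7   7   7   7  10  10  10  10  17  17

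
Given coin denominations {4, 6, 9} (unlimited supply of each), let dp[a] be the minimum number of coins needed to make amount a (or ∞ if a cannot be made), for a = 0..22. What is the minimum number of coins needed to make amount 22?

 a  0  1  2  3  4  5  6  7  8  9 10 11 12 13 14 15 16 17 18 19 20 21 22
dp  0  -  -  -  1  -  1  -  2  1  2  -  2  2  3  2  3  3  2  3  4  3  3
(- denotes ∞ / unreachable)

3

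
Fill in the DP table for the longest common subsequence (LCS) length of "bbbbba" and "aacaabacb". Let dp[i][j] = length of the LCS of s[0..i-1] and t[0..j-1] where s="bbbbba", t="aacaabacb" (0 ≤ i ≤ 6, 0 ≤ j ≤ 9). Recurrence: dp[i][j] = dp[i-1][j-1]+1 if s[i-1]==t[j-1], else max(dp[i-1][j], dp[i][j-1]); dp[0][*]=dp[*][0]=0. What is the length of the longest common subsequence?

2

   ''  a  a  c  a  a  b  a  c  b
''  0  0  0  0  0  0  0  0  0  0
 b  0  0  0  0  0  0  1  1  1  1
 b  0  0  0  0  0  0  1  1  1  2
 b  0  0  0  0  0  0  1  1  1  2
 b  0  0  0  0  0  0  1  1  1  2
 b  0  0  0  0  0  0  1  1  1  2
 a  0  1  1  1  1  1  1  2  2  2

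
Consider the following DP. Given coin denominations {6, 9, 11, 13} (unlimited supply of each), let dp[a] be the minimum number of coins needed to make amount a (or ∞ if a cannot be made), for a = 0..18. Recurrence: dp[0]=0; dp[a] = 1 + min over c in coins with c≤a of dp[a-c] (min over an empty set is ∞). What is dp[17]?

 a  0  1  2  3  4  5  6  7  8  9 10 11 12 13 14 15 16 17 18
dp  0  -  -  -  -  -  1  -  -  1  -  1  2  1  -  2  -  2  2
(- denotes ∞ / unreachable)

2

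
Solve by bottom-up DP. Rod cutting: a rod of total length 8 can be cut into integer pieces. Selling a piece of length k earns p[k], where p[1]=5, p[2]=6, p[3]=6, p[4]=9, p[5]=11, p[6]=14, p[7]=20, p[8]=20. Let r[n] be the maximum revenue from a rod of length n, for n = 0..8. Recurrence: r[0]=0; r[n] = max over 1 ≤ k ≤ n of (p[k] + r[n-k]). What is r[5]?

25

   n    0    1    2    3    4    5    6    7    8
r[n]    0    5   10   15   20   25   30   35   40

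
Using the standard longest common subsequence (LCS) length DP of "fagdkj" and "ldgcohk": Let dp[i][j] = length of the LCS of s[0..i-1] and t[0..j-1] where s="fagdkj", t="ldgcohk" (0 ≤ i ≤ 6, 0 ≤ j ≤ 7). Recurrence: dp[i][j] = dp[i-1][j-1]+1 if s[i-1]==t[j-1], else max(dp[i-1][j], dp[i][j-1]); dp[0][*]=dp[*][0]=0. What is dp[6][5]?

1

   ''  l  d  g  c  o  h  k
''  0  0  0  0  0  0  0  0
 f  0  0  0  0  0  0  0  0
 a  0  0  0  0  0  0  0  0
 g  0  0  0  1  1  1  1  1
 d  0  0  1  1  1  1  1  1
 k  0  0  1  1  1  1  1  2
 j  0  0  1  1  1  1  1  2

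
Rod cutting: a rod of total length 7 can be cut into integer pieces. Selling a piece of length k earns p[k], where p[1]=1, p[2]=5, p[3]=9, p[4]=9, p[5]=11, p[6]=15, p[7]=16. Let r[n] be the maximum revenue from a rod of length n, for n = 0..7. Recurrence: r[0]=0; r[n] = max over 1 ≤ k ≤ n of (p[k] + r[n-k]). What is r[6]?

18

   n    0    1    2    3    4    5    6    7
r[n]    0    1    5    9   10   14   18   19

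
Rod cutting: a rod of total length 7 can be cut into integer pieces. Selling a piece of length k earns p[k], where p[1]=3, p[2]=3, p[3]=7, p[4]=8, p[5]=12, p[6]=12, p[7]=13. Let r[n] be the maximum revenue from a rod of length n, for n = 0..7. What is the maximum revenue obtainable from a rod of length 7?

21

   n    0    1    2    3    4    5    6    7
r[n]    0    3    6    9   12   15   18   21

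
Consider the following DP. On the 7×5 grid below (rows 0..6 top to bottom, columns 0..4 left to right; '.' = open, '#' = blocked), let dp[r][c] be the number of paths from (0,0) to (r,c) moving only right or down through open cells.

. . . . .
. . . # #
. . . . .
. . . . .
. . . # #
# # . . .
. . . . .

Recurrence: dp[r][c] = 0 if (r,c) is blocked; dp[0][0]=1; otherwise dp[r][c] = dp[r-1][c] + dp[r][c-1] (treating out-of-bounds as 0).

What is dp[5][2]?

r\c   0   1   2   3   4
  0   1   1   1   1   1
  1   1   2   3   0   0
  2   1   3   6   6   6
  3   1   4  10  16  22
  4   1   5  15   0   0
  5   0   0  15  15  15
  6   0   0  15  30  45

15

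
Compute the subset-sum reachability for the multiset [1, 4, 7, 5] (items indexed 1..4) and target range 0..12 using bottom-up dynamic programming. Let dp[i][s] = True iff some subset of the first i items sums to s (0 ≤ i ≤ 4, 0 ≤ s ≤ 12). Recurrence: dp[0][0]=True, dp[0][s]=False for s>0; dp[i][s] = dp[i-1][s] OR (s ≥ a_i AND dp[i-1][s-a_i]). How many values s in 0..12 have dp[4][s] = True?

11

i\s   0   1   2   3   4   5   6   7   8   9  10  11  12
  0   T   F   F   F   F   F   F   F   F   F   F   F   F
  1   T   T   F   F   F   F   F   F   F   F   F   F   F
  2   T   T   F   F   T   T   F   F   F   F   F   F   F
  3   T   T   F   F   T   T   F   T   T   F   F   T   T
  4   T   T   F   F   T   T   T   T   T   T   T   T   T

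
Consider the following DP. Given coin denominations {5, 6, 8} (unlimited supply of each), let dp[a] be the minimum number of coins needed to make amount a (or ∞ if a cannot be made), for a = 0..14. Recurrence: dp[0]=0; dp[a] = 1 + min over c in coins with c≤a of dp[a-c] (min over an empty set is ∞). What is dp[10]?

2

 a  0  1  2  3  4  5  6  7  8  9 10 11 12 13 14
dp  0  -  -  -  -  1  1  -  1  -  2  2  2  2  2
(- denotes ∞ / unreachable)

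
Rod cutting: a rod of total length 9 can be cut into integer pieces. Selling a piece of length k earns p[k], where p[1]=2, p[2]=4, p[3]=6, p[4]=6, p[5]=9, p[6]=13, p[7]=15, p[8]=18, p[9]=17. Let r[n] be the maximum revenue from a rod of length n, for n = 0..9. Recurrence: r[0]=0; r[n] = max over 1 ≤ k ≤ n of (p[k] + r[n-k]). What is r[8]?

18

   n    0    1    2    3    4    5    6    7    8    9
r[n]    0    2    4    6    8   10   13   15   18   20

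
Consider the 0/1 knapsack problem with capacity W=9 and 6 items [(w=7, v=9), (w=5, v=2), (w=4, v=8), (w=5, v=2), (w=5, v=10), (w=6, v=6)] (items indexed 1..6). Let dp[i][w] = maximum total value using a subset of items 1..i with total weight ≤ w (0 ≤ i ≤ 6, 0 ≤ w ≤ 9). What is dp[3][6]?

i\w   0   1   2   3   4   5   6   7   8   9
  0   0   0   0   0   0   0   0   0   0   0
  1   0   0   0   0   0   0   0   9   9   9
  2   0   0   0   0   0   2   2   9   9   9
  3   0   0   0   0   8   8   8   9   9  10
  4   0   0   0   0   8   8   8   9   9  10
  5   0   0   0   0   8  10  10  10  10  18
  6   0   0   0   0   8  10  10  10  10  18

8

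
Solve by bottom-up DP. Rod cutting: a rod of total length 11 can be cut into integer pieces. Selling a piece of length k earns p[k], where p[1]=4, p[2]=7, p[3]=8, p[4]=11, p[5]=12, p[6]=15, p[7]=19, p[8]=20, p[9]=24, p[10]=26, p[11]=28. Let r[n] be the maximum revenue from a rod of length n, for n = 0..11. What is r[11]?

44

   n    0    1    2    3    4    5    6    7    8    9   10   11
r[n]    0    4    8   12   16   20   24   28   32   36   40   44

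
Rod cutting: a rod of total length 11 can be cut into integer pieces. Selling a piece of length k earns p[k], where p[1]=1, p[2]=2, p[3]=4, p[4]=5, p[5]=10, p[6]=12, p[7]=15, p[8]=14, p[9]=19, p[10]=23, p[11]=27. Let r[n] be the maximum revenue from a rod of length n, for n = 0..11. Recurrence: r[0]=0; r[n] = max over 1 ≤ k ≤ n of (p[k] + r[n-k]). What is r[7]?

   n    0    1    2    3    4    5    6    7    8    9   10   11
r[n]    0    1    2    4    5   10   12   15   16   19   23   27

15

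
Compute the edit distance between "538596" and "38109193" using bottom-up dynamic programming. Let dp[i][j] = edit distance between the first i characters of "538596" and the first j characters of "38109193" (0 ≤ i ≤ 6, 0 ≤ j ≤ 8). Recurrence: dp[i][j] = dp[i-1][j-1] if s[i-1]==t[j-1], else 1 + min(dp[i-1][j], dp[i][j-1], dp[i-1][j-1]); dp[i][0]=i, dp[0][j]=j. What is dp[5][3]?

3

   ''  3  8  1  0  9  1  9  3
''  0  1  2  3  4  5  6  7  8
 5  1  1  2  3  4  5  6  7  8
 3  2  1  2  3  4  5  6  7  7
 8  3  2  1  2  3  4  5  6  7
 5  4  3  2  2  3  4  5  6  7
 9  5  4  3  3  3  3  4  5  6
 6  6  5  4  4  4  4  4  5  6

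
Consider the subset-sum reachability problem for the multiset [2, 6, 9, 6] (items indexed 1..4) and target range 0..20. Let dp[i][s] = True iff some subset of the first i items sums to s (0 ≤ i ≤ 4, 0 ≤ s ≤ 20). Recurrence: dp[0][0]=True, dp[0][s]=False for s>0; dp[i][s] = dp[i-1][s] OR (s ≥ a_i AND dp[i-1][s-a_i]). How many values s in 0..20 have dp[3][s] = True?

i\s   0   1   2   3   4   5   6   7   8   9  10  11  12  13  14  15  16  17  18  19  20
  0   T   F   F   F   F   F   F   F   F   F   F   F   F   F   F   F   F   F   F   F   F
  1   T   F   T   F   F   F   F   F   F   F   F   F   F   F   F   F   F   F   F   F   F
  2   T   F   T   F   F   F   T   F   T   F   F   F   F   F   F   F   F   F   F   F   F
  3   T   F   T   F   F   F   T   F   T   T   F   T   F   F   F   T   F   T   F   F   F
  4   T   F   T   F   F   F   T   F   T   T   F   T   T   F   T   T   F   T   F   F   F

8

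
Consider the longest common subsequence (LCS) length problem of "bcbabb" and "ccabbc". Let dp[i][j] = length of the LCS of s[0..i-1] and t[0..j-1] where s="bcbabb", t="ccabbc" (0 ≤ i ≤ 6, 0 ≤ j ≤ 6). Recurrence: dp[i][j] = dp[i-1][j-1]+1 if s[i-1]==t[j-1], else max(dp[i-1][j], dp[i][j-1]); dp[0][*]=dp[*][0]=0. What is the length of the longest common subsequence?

4

   ''  c  c  a  b  b  c
''  0  0  0  0  0  0  0
 b  0  0  0  0  1  1  1
 c  0  1  1  1  1  1  2
 b  0  1  1  1  2  2  2
 a  0  1  1  2  2  2  2
 b  0  1  1  2  3  3  3
 b  0  1  1  2  3  4  4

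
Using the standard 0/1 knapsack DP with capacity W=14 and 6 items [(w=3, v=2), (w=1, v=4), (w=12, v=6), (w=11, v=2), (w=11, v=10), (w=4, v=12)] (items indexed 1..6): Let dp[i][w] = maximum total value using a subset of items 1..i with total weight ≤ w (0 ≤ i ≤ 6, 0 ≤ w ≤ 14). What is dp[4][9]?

6

i\w   0   1   2   3   4   5   6   7   8   9  10  11  12  13  14
  0   0   0   0   0   0   0   0   0   0   0   0   0   0   0   0
  1   0   0   0   2   2   2   2   2   2   2   2   2   2   2   2
  2   0   4   4   4   6   6   6   6   6   6   6   6   6   6   6
  3   0   4   4   4   6   6   6   6   6   6   6   6   6  10  10
  4   0   4   4   4   6   6   6   6   6   6   6   6   6  10  10
  5   0   4   4   4   6   6   6   6   6   6   6  10  14  14  14
  6   0   4   4   4  12  16  16  16  18  18  18  18  18  18  18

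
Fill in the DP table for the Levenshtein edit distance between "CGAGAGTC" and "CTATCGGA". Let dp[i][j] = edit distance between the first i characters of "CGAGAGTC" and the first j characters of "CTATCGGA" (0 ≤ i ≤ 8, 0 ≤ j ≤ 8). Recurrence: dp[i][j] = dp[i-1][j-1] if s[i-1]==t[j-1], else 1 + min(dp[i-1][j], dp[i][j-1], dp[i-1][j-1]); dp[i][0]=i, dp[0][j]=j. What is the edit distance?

5

   ''  C  T  A  T  C  G  G  A
''  0  1  2  3  4  5  6  7  8
 C  1  0  1  2  3  4  5  6  7
 G  2  1  1  2  3  4  4  5  6
 A  3  2  2  1  2  3  4  5  5
 G  4  3  3  2  2  3  3  4  5
 A  5  4  4  3  3  3  4  4  4
 G  6  5  5  4  4  4  3  4  5
 T  7  6  5  5  4  5  4  4  5
 C  8  7  6  6  5  4  5  5  5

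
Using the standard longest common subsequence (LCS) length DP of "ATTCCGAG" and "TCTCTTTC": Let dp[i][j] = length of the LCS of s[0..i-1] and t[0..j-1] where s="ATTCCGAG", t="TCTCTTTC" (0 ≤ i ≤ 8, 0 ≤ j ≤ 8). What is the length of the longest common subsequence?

4

   ''  T  C  T  C  T  T  T  C
''  0  0  0  0  0  0  0  0  0
 A  0  0  0  0  0  0  0  0  0
 T  0  1  1  1  1  1  1  1  1
 T  0  1  1  2  2  2  2  2  2
 C  0  1  2  2  3  3  3  3  3
 C  0  1  2  2  3  3  3  3  4
 G  0  1  2  2  3  3  3  3  4
 A  0  1  2  2  3  3  3  3  4
 G  0  1  2  2  3  3  3  3  4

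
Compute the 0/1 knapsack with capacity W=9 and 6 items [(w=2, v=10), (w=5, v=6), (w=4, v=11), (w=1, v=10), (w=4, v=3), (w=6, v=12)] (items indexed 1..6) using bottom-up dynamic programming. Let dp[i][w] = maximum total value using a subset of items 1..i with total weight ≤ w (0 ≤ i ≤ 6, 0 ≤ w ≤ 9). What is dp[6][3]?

20

i\w   0   1   2   3   4   5   6   7   8   9
  0   0   0   0   0   0   0   0   0   0   0
  1   0   0  10  10  10  10  10  10  10  10
  2   0   0  10  10  10  10  10  16  16  16
  3   0   0  10  10  11  11  21  21  21  21
  4   0  10  10  20  20  21  21  31  31  31
  5   0  10  10  20  20  21  21  31  31  31
  6   0  10  10  20  20  21  21  31  31  32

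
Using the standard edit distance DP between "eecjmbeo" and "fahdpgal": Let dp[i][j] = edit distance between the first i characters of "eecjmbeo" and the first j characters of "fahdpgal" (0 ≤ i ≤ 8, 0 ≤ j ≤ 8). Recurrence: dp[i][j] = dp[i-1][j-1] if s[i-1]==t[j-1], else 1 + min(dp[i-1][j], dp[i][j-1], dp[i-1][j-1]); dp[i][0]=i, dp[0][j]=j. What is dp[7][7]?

   ''  f  a  h  d  p  g  a  l
''  0  1  2  3  4  5  6  7  8
 e  1  1  2  3  4  5  6  7  8
 e  2  2  2  3  4  5  6  7  8
 c  3  3  3  3  4  5  6  7  8
 j  4  4  4  4  4  5  6  7  8
 m  5  5  5  5  5  5  6  7  8
 b  6  6  6  6  6  6  6  7  8
 e  7  7  7  7  7  7  7  7  8
 o  8  8  8  8  8  8  8  8  8

7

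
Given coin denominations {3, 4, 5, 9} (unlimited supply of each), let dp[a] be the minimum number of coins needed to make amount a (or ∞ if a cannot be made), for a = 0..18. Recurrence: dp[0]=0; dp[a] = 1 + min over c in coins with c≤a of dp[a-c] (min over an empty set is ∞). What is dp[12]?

2

 a  0  1  2  3  4  5  6  7  8  9 10 11 12 13 14 15 16 17 18
dp  0  -  -  1  1  1  2  2  2  1  2  3  2  2  2  3  3  3  2
(- denotes ∞ / unreachable)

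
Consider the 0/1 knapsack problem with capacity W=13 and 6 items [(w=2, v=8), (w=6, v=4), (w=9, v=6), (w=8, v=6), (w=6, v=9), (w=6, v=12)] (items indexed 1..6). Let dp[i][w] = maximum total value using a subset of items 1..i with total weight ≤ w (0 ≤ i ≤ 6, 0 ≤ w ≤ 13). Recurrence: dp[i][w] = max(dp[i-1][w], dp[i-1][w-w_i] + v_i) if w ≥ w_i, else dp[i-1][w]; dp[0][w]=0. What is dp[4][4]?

i\w   0   1   2   3   4   5   6   7   8   9  10  11  12  13
  0   0   0   0   0   0   0   0   0   0   0   0   0   0   0
  1   0   0   8   8   8   8   8   8   8   8   8   8   8   8
  2   0   0   8   8   8   8   8   8  12  12  12  12  12  12
  3   0   0   8   8   8   8   8   8  12  12  12  14  14  14
  4   0   0   8   8   8   8   8   8  12  12  14  14  14  14
  5   0   0   8   8   8   8   9   9  17  17  17  17  17  17
  6   0   0   8   8   8   8  12  12  20  20  20  20  21  21

8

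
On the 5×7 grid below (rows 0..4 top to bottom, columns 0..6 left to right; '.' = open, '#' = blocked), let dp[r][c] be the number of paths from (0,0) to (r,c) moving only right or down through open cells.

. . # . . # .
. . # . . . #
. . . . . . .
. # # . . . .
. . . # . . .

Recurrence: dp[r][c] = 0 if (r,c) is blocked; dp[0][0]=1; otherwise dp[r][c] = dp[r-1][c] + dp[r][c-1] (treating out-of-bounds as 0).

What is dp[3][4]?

r\c   0   1   2   3   4   5   6
  0   1   1   0   0   0   0   0
  1   1   2   0   0   0   0   0
  2   1   3   3   3   3   3   3
  3   1   0   0   3   6   9  12
  4   1   1   1   0   6  15  27

6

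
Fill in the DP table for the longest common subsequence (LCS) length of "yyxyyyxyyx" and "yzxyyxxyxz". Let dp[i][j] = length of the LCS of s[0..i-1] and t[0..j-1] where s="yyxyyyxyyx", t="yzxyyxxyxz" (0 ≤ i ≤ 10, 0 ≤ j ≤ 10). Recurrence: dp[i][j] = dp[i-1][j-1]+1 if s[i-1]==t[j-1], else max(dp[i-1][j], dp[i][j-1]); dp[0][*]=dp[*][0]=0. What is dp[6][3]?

   ''  y  z  x  y  y  x  x  y  x  z
''  0  0  0  0  0  0  0  0  0  0  0
 y  0  1  1  1  1  1  1  1  1  1  1
 y  0  1  1  1  2  2  2  2  2  2  2
 x  0  1  1  2  2  2  3  3  3  3  3
 y  0  1  1  2  3  3  3  3  4  4  4
 y  0  1  1  2  3  4  4  4  4  4  4
 y  0  1  1  2  3  4  4  4  5  5  5
 x  0  1  1  2  3  4  5  5  5  6  6
 y  0  1  1  2  3  4  5  5  6  6  6
 y  0  1  1  2  3  4  5  5  6  6  6
 x  0  1  1  2  3  4  5  6  6  7  7

2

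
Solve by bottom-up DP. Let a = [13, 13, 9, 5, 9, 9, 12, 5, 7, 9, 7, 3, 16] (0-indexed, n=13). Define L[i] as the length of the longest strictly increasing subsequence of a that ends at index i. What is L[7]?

   i    0    1    2    3    4    5    6    7    8    9   10   11   12
a[i]   13   13    9    5    9    9   12    5    7    9    7    3   16
L[i]    1    1    1    1    2    2    3    1    2    3    2    1    4

1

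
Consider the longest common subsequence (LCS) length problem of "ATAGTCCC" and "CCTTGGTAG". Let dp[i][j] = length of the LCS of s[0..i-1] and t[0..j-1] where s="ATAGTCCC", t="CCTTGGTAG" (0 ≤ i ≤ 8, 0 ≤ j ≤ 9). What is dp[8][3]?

   ''  C  C  T  T  G  G  T  A  G
''  0  0  0  0  0  0  0  0  0  0
 A  0  0  0  0  0  0  0  0  1  1
 T  0  0  0  1  1  1  1  1  1  1
 A  0  0  0  1  1  1  1  1  2  2
 G  0  0  0  1  1  2  2  2  2  3
 T  0  0  0  1  2  2  2  3  3  3
 C  0  1  1  1  2  2  2  3  3  3
 C  0  1  2  2  2  2  2  3  3  3
 C  0  1  2  2  2  2  2  3  3  3

2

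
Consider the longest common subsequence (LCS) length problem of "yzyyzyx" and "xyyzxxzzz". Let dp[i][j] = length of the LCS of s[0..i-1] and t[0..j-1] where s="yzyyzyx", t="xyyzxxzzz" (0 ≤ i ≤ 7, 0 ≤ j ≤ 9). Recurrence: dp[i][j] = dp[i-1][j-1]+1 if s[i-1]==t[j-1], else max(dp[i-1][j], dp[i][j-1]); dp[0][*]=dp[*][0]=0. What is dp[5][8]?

3

   ''  x  y  y  z  x  x  z  z  z
''  0  0  0  0  0  0  0  0  0  0
 y  0  0  1  1  1  1  1  1  1  1
 z  0  0  1  1  2  2  2  2  2  2
 y  0  0  1  2  2  2  2  2  2  2
 y  0  0  1  2  2  2  2  2  2  2
 z  0  0  1  2  3  3  3  3  3  3
 y  0  0  1  2  3  3  3  3  3  3
 x  0  1  1  2  3  4  4  4  4  4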